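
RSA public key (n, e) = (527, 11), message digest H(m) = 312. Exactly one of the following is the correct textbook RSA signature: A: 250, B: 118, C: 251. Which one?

Candidate A: Squares mod 527: 250^1≡250, 250^2≡314, 250^4≡47, 250^8≡101; 11 = 8 + 2 + 1, so 250^11 ≡ 101·314·250 ≡ 312 (mod 527)
  → matches H(m) = 312
Candidate B: Squares mod 527: 118^1≡118, 118^2≡222, 118^4≡273, 118^8≡222; 11 = 8 + 2 + 1, so 118^11 ≡ 222·222·118 ≡ 67 (mod 527)
Candidate C: Squares mod 527: 251^1≡251, 251^2≡288, 251^4≡205, 251^8≡392; 11 = 8 + 2 + 1, so 251^11 ≡ 392·288·251 ≡ 106 (mod 527)

A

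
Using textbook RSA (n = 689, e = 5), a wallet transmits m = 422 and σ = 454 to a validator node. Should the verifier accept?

reject

Squares mod 689: σ^1≡454, σ^2≡105, σ^4≡1
5 = 4 + 1, so σ^5 ≡ 1·454 ≡ 454 (mod 689)
454 ≠ 422, so verification fails.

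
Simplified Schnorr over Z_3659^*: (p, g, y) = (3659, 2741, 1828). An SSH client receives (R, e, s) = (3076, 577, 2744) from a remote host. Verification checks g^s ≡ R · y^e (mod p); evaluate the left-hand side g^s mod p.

80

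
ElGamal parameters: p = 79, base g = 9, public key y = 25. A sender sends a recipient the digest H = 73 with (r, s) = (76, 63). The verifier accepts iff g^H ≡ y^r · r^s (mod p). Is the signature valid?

invalid

Left side g^H mod p:
Squares mod 79: 9^1≡9, 9^2≡2, 9^4≡4, 9^8≡16, 9^16≡19, 9^32≡45, 9^64≡50
73 = 64 + 8 + 1, so 9^73 ≡ 50·16·9 ≡ 11 (mod 79)
Right side y^r · r^s mod p:
Squares mod 79: 25^1≡25, 25^2≡72, 25^4≡49, 25^8≡31, 25^16≡13, 25^32≡11, 25^64≡42
76 = 64 + 8 + 4, so 25^76 ≡ 42·31·49 ≡ 45 (mod 79)
Squares mod 79: 76^1≡76, 76^2≡9, 76^4≡2, 76^8≡4, 76^16≡16, 76^32≡19
63 = 32 + 16 + 8 + 4 + 2 + 1, so 76^63 ≡ 19·16·4·2·9·76 ≡ 64 (mod 79)
45·64 = 2880 ≡ 36 (mod 79)
11 ≠ 36, so verification fails.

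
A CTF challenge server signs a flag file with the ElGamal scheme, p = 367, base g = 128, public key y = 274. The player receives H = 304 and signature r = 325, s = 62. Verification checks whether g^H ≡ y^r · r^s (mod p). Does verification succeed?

fails

Left side g^H mod p:
128^304 mod 367 = 309
Right side y^r · r^s mod p:
274^325 mod 367 = 195
325^62 mod 367 = 184
195·184 = 35880 ≡ 281 (mod 367)
309 ≠ 281, so verification fails.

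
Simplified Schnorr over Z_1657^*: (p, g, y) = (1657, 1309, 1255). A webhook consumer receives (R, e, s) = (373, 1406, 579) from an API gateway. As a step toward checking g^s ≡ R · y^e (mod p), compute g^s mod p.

1309^579 mod 1657 = 142

142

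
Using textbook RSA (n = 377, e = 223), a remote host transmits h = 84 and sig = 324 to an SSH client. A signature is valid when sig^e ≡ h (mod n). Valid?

sig^2 ≡ 324^2 = 104976 ≡ 170
sig^4 ≡ 170^2 = 28900 ≡ 248
sig^8 ≡ 248^2 = 61504 ≡ 53
sig^16 ≡ 53^2 = 2809 ≡ 170
sig^32 ≡ 170^2 = 28900 ≡ 248
sig^64 ≡ 248^2 = 61504 ≡ 53
sig^128 ≡ 53^2 = 2809 ≡ 170
223 = 128 + 64 + 16 + 8 + 4 + 2 + 1, so sig^223 ≡ 170·53·170·53·248·170·324 ≡ 64 (mod 377)
The recovered value 64 does not match the digest 84.

no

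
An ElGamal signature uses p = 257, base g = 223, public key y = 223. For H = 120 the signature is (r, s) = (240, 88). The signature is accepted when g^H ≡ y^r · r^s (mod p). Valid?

yes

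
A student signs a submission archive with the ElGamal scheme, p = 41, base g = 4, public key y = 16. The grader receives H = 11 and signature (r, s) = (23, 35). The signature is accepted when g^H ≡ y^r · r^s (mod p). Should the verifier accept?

accept

Left side g^H mod p:
4^2 = 16
4^4 ≡ 16^2 = 256 ≡ 10
4^8 ≡ 10^2 = 100 ≡ 18
11 = 8 + 2 + 1, so 4^11 ≡ 18·16·4 ≡ 4 (mod 41)
Right side y^r · r^s mod p:
16^2 = 256 ≡ 10
16^4 ≡ 10^2 = 100 ≡ 18
16^8 ≡ 18^2 = 324 ≡ 37
16^16 ≡ 37^2 = 1369 ≡ 16
23 = 16 + 4 + 2 + 1, so 16^23 ≡ 16·18·10·16 ≡ 37 (mod 41)
23^2 = 529 ≡ 37
23^4 ≡ 37^2 = 1369 ≡ 16
23^8 ≡ 16^2 = 256 ≡ 10
23^16 ≡ 10^2 = 100 ≡ 18
23^32 ≡ 18^2 = 324 ≡ 37
35 = 32 + 2 + 1, so 23^35 ≡ 37·37·23 ≡ 40 (mod 41)
37·40 = 1480 ≡ 4 (mod 41)
4 ≡ 4 (mod 41), so the signature is genuine.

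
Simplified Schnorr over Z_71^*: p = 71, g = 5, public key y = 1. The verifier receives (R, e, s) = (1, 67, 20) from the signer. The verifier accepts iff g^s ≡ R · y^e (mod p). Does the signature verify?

verifies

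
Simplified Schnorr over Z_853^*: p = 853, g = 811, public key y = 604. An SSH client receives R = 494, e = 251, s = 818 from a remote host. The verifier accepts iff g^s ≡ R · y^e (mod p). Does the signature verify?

verifies

g^s mod p:
811^818 mod 853 = 100
R · y^e mod p:
604^251 mod 853 = 349
494·349 = 172406 ≡ 100 (mod 853)
100 ≡ 100 (mod 853); signature holds.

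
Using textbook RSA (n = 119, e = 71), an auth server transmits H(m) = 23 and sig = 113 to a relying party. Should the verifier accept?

sig^2 ≡ 113^2 = 12769 ≡ 36
sig^4 ≡ 36^2 = 1296 ≡ 106
sig^8 ≡ 106^2 = 11236 ≡ 50
sig^16 ≡ 50^2 = 2500 ≡ 1
sig^32 ≡ 1^2 = 1
sig^64 ≡ 1^2 = 1
71 = 64 + 4 + 2 + 1, so sig^71 ≡ 1·106·36·113 ≡ 71 (mod 119)
sig^71 mod 119 = 71, but H(m) = 23.

reject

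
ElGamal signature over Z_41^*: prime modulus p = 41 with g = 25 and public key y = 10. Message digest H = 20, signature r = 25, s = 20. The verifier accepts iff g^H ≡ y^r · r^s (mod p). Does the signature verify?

Left side g^H mod p:
Squares mod 41: 25^1≡25, 25^2≡10, 25^4≡18, 25^8≡37, 25^16≡16
20 = 16 + 4, so 25^20 ≡ 16·18 ≡ 1 (mod 41)
Right side y^r · r^s mod p:
Squares mod 41: 10^1≡10, 10^2≡18, 10^4≡37, 10^8≡16, 10^16≡10
25 = 16 + 8 + 1, so 10^25 ≡ 10·16·10 ≡ 1 (mod 41)
Squares mod 41: 25^1≡25, 25^2≡10, 25^4≡18, 25^8≡37, 25^16≡16
20 = 16 + 4, so 25^20 ≡ 16·18 ≡ 1 (mod 41)
1·1 = 1 ≡ 1 (mod 41)
1 ≡ 1 (mod 41), so the signature is genuine.

verifies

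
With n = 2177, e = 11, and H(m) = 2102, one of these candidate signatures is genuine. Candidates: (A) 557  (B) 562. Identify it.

A

Candidate A: 557^2 = 310249 ≡ 1115; 557^4 ≡ 1115^2 = 1243225 ≡ 158; 557^8 ≡ 158^2 = 24964 ≡ 1017; 11 = 8 + 2 + 1, so 557^11 ≡ 1017·1115·557 ≡ 2102 (mod 2177)
  → matches H(m) = 2102
Candidate B: 562^2 = 315844 ≡ 179; 562^4 ≡ 179^2 = 32041 ≡ 1563; 562^8 ≡ 1563^2 = 2442969 ≡ 375; 11 = 8 + 2 + 1, so 562^11 ≡ 375·179·562 ≡ 1194 (mod 2177)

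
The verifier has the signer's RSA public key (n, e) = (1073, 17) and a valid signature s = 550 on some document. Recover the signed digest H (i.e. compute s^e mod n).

1014

s^2 ≡ 550^2 = 302500 ≡ 987
s^4 ≡ 987^2 = 974169 ≡ 958
s^8 ≡ 958^2 = 917764 ≡ 349
s^16 ≡ 349^2 = 121801 ≡ 552
17 = 16 + 1, so s^17 ≡ 552·550 ≡ 1014 (mod 1073)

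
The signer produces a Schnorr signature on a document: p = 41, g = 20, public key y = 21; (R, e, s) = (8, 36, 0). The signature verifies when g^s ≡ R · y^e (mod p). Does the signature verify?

g^s mod p:
20^0 mod 41 = 1
R · y^e mod p:
21^2 = 441 ≡ 31
21^4 ≡ 31^2 = 961 ≡ 18
21^8 ≡ 18^2 = 324 ≡ 37
21^16 ≡ 37^2 = 1369 ≡ 16
21^32 ≡ 16^2 = 256 ≡ 10
36 = 32 + 4, so 21^36 ≡ 10·18 ≡ 16 (mod 41)
8·16 = 128 ≡ 5 (mod 41)
1 ≠ 5; the check fails.

does not verify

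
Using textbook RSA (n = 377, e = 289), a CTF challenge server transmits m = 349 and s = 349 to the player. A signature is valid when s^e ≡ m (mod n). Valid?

yes

s^2 ≡ 349^2 = 121801 ≡ 30
s^4 ≡ 30^2 = 900 ≡ 146
s^8 ≡ 146^2 = 21316 ≡ 204
s^16 ≡ 204^2 = 41616 ≡ 146
s^32 ≡ 146^2 = 21316 ≡ 204
s^64 ≡ 204^2 = 41616 ≡ 146
s^128 ≡ 146^2 = 21316 ≡ 204
s^256 ≡ 204^2 = 41616 ≡ 146
289 = 256 + 32 + 1, so s^289 ≡ 146·204·349 ≡ 349 (mod 377)
Since 349 equals the digest 349, verification succeeds.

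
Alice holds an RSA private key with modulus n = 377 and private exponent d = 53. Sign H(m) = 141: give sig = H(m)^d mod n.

111

(H(m))^53 mod 377 = 111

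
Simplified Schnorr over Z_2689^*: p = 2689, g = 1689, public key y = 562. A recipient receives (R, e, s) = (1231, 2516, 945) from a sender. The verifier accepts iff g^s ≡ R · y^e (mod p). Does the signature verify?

does not verify

g^s mod p:
1689^2 = 2852721 ≡ 2381
1689^4 ≡ 2381^2 = 5669161 ≡ 749
1689^8 ≡ 749^2 = 561001 ≡ 1689
1689^16 ≡ 1689^2 = 2852721 ≡ 2381
1689^32 ≡ 2381^2 = 5669161 ≡ 749
1689^64 ≡ 749^2 = 561001 ≡ 1689
1689^128 ≡ 1689^2 = 2852721 ≡ 2381
1689^256 ≡ 2381^2 = 5669161 ≡ 749
1689^512 ≡ 749^2 = 561001 ≡ 1689
945 = 512 + 256 + 128 + 32 + 16 + 1, so 1689^945 ≡ 1689·749·2381·749·2381·1689 ≡ 1 (mod 2689)
R · y^e mod p:
562^2 = 315844 ≡ 1231
562^4 ≡ 1231^2 = 1515361 ≡ 1454
562^8 ≡ 1454^2 = 2114116 ≡ 562
562^16 ≡ 562^2 = 315844 ≡ 1231
562^32 ≡ 1231^2 = 1515361 ≡ 1454
562^64 ≡ 1454^2 = 2114116 ≡ 562
562^128 ≡ 562^2 = 315844 ≡ 1231
562^256 ≡ 1231^2 = 1515361 ≡ 1454
562^512 ≡ 1454^2 = 2114116 ≡ 562
562^1024 ≡ 562^2 = 315844 ≡ 1231
562^2048 ≡ 1231^2 = 1515361 ≡ 1454
2516 = 2048 + 256 + 128 + 64 + 16 + 4, so 562^2516 ≡ 1454·1454·1231·562·1231·1454 ≡ 749 (mod 2689)
1231·749 = 922019 ≡ 2381 (mod 2689)
1 ≠ 2381; the check fails.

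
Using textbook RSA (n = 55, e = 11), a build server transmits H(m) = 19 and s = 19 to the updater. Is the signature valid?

valid

s^2 ≡ 19^2 = 361 ≡ 31
s^4 ≡ 31^2 = 961 ≡ 26
s^8 ≡ 26^2 = 676 ≡ 16
11 = 8 + 2 + 1, so s^11 ≡ 16·31·19 ≡ 19 (mod 55)
s^11 mod 55 = 19 matches H(m).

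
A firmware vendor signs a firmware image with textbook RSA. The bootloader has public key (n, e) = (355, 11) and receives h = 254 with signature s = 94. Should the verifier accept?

accept

s^2 ≡ 94^2 = 8836 ≡ 316
s^4 ≡ 316^2 = 99856 ≡ 101
s^8 ≡ 101^2 = 10201 ≡ 261
11 = 8 + 2 + 1, so s^11 ≡ 261·316·94 ≡ 254 (mod 355)
254 = h, so the signature checks out.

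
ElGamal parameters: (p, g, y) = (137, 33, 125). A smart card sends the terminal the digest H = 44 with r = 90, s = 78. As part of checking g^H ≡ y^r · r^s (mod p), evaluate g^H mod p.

33^2 = 1089 ≡ 130
33^4 ≡ 130^2 = 16900 ≡ 49
33^8 ≡ 49^2 = 2401 ≡ 72
33^16 ≡ 72^2 = 5184 ≡ 115
33^32 ≡ 115^2 = 13225 ≡ 73
44 = 32 + 8 + 4, so 33^44 ≡ 73·72·49 ≡ 121 (mod 137)

121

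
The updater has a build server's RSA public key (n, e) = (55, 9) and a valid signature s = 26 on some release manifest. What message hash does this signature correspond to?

36

s^2 ≡ 26^2 = 676 ≡ 16
s^4 ≡ 16^2 = 256 ≡ 36
s^8 ≡ 36^2 = 1296 ≡ 31
9 = 8 + 1, so s^9 ≡ 31·26 ≡ 36 (mod 55)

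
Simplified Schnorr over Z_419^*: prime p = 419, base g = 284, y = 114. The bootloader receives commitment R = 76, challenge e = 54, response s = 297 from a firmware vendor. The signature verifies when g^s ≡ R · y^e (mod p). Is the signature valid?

g^s mod p:
Squares mod 419: 284^1≡284, 284^2≡208, 284^4≡107, 284^8≡136, 284^16≡60, 284^32≡248, 284^64≡330, 284^128≡379, 284^256≡343
297 = 256 + 32 + 8 + 1, so 284^297 ≡ 343·248·136·284 ≡ 113 (mod 419)
R · y^e mod p:
Squares mod 419: 114^1≡114, 114^2≡7, 114^4≡49, 114^8≡306, 114^16≡199, 114^32≡215
54 = 32 + 16 + 4 + 2, so 114^54 ≡ 215·199·49·7 ≡ 199 (mod 419)
76·199 = 15124 ≡ 40 (mod 419)
113 ≠ 40; the check fails.

invalid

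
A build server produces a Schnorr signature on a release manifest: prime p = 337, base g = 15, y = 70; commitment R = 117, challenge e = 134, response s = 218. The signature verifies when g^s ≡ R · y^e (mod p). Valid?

yes

g^s mod p:
15^2 = 225
15^4 ≡ 225^2 = 50625 ≡ 75
15^8 ≡ 75^2 = 5625 ≡ 233
15^16 ≡ 233^2 = 54289 ≡ 32
15^32 ≡ 32^2 = 1024 ≡ 13
15^64 ≡ 13^2 = 169
15^128 ≡ 169^2 = 28561 ≡ 253
218 = 128 + 64 + 16 + 8 + 2, so 15^218 ≡ 253·169·32·233·225 ≡ 86 (mod 337)
R · y^e mod p:
70^2 = 4900 ≡ 182
70^4 ≡ 182^2 = 33124 ≡ 98
70^8 ≡ 98^2 = 9604 ≡ 168
70^16 ≡ 168^2 = 28224 ≡ 253
70^32 ≡ 253^2 = 64009 ≡ 316
70^64 ≡ 316^2 = 99856 ≡ 104
70^128 ≡ 104^2 = 10816 ≡ 32
134 = 128 + 4 + 2, so 70^134 ≡ 32·98·182 ≡ 211 (mod 337)
117·211 = 24687 ≡ 86 (mod 337)
86 ≡ 86 (mod 337); signature holds.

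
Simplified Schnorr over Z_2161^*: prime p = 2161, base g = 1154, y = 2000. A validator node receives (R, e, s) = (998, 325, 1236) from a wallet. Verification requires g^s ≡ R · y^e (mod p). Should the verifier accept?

accept

g^s mod p:
1154^1236 mod 2161 = 508
R · y^e mod p:
2000^325 mod 2161 = 1906
998·1906 = 1902188 ≡ 508 (mod 2161)
508 ≡ 508 (mod 2161); signature holds.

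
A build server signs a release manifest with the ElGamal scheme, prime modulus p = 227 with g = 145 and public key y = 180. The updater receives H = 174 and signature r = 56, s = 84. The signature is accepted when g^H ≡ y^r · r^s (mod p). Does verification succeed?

fails

Left side g^H mod p:
145^2 = 21025 ≡ 141
145^4 ≡ 141^2 = 19881 ≡ 132
145^8 ≡ 132^2 = 17424 ≡ 172
145^16 ≡ 172^2 = 29584 ≡ 74
145^32 ≡ 74^2 = 5476 ≡ 28
145^64 ≡ 28^2 = 784 ≡ 103
145^128 ≡ 103^2 = 10609 ≡ 167
174 = 128 + 32 + 8 + 4 + 2, so 145^174 ≡ 167·28·172·132·141 ≡ 205 (mod 227)
Right side y^r · r^s mod p:
180^2 = 32400 ≡ 166
180^4 ≡ 166^2 = 27556 ≡ 89
180^8 ≡ 89^2 = 7921 ≡ 203
180^16 ≡ 203^2 = 41209 ≡ 122
180^32 ≡ 122^2 = 14884 ≡ 129
56 = 32 + 16 + 8, so 180^56 ≡ 129·122·203 ≡ 16 (mod 227)
56^2 = 3136 ≡ 185
56^4 ≡ 185^2 = 34225 ≡ 175
56^8 ≡ 175^2 = 30625 ≡ 207
56^16 ≡ 207^2 = 42849 ≡ 173
56^32 ≡ 173^2 = 29929 ≡ 192
56^64 ≡ 192^2 = 36864 ≡ 90
84 = 64 + 16 + 4, so 56^84 ≡ 90·173·175 ≡ 69 (mod 227)
16·69 = 1104 ≡ 196 (mod 227)
205 ≠ 196, so verification fails.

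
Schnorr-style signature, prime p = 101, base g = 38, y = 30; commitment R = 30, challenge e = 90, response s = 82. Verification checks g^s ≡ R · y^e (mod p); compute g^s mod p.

85

38^2 = 1444 ≡ 30
38^4 ≡ 30^2 = 900 ≡ 92
38^8 ≡ 92^2 = 8464 ≡ 81
38^16 ≡ 81^2 = 6561 ≡ 97
38^32 ≡ 97^2 = 9409 ≡ 16
38^64 ≡ 16^2 = 256 ≡ 54
82 = 64 + 16 + 2, so 38^82 ≡ 54·97·30 ≡ 85 (mod 101)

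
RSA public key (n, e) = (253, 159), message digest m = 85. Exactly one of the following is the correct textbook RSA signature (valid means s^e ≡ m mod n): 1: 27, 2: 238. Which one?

2

Candidate 1: 27^2 = 729 ≡ 223; 27^4 ≡ 223^2 = 49729 ≡ 141; 27^8 ≡ 141^2 = 19881 ≡ 147; 27^16 ≡ 147^2 = 21609 ≡ 104; 27^32 ≡ 104^2 = 10816 ≡ 190; 27^64 ≡ 190^2 = 36100 ≡ 174; 27^128 ≡ 174^2 = 30276 ≡ 169; 159 = 128 + 16 + 8 + 4 + 2 + 1, so 27^159 ≡ 169·104·147·141·223·27 ≡ 196 (mod 253)
Candidate 2: 238^2 = 56644 ≡ 225; 238^4 ≡ 225^2 = 50625 ≡ 25; 238^8 ≡ 25^2 = 625 ≡ 119; 238^16 ≡ 119^2 = 14161 ≡ 246; 238^32 ≡ 246^2 = 60516 ≡ 49; 238^64 ≡ 49^2 = 2401 ≡ 124; 238^128 ≡ 124^2 = 15376 ≡ 196; 159 = 128 + 16 + 8 + 4 + 2 + 1, so 238^159 ≡ 196·246·119·25·225·238 ≡ 85 (mod 253)
  → matches m = 85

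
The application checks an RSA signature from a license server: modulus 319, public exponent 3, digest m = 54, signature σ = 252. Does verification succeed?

σ^2 ≡ 252^2 = 63504 ≡ 23
3 = 2 + 1, so σ^3 ≡ 23·252 ≡ 54 (mod 319)
Since 54 equals the digest 54, verification succeeds.

passes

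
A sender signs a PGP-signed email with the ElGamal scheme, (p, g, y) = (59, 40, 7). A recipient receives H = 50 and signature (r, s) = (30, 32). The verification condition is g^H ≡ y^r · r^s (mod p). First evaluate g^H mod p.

36

Squares mod 59: 40^1≡40, 40^2≡7, 40^4≡49, 40^8≡41, 40^16≡29, 40^32≡15
50 = 32 + 16 + 2, so 40^50 ≡ 15·29·7 ≡ 36 (mod 59)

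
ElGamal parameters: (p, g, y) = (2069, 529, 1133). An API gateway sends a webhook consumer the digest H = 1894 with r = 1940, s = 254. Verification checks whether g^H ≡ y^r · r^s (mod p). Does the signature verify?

verifies

Left side g^H mod p:
529^2 = 279841 ≡ 526
529^4 ≡ 526^2 = 276676 ≡ 1499
529^8 ≡ 1499^2 = 2247001 ≡ 67
529^16 ≡ 67^2 = 4489 ≡ 351
529^32 ≡ 351^2 = 123201 ≡ 1130
529^64 ≡ 1130^2 = 1276900 ≡ 327
529^128 ≡ 327^2 = 106929 ≡ 1410
529^256 ≡ 1410^2 = 1988100 ≡ 1860
529^512 ≡ 1860^2 = 3459600 ≡ 232
529^1024 ≡ 232^2 = 53824 ≡ 30
1894 = 1024 + 512 + 256 + 64 + 32 + 4 + 2, so 529^1894 ≡ 30·232·1860·327·1130·1499·526 ≡ 736 (mod 2069)
Right side y^r · r^s mod p:
1133^2 = 1283689 ≡ 909
1133^4 ≡ 909^2 = 826281 ≡ 750
1133^8 ≡ 750^2 = 562500 ≡ 1801
1133^16 ≡ 1801^2 = 3243601 ≡ 1478
1133^32 ≡ 1478^2 = 2184484 ≡ 1689
1133^64 ≡ 1689^2 = 2852721 ≡ 1639
1133^128 ≡ 1639^2 = 2686321 ≡ 759
1133^256 ≡ 759^2 = 576081 ≡ 899
1133^512 ≡ 899^2 = 808201 ≡ 1291
1133^1024 ≡ 1291^2 = 1666681 ≡ 1136
1940 = 1024 + 512 + 256 + 128 + 16 + 4, so 1133^1940 ≡ 1136·1291·899·759·1478·750 ≡ 567 (mod 2069)
1940^2 = 3763600 ≡ 89
1940^4 ≡ 89^2 = 7921 ≡ 1714
1940^8 ≡ 1714^2 = 2937796 ≡ 1885
1940^16 ≡ 1885^2 = 3553225 ≡ 752
1940^32 ≡ 752^2 = 565504 ≡ 667
1940^64 ≡ 667^2 = 444889 ≡ 54
1940^128 ≡ 54^2 = 2916 ≡ 847
254 = 128 + 64 + 32 + 16 + 8 + 4 + 2, so 1940^254 ≡ 847·54·667·752·1885·1714·89 ≡ 2063 (mod 2069)
567·2063 = 1169721 ≡ 736 (mod 2069)
736 ≡ 736 (mod 2069), so the signature is genuine.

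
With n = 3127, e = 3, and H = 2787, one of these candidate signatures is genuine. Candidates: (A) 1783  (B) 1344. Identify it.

A

Candidate A: 1783^3 mod 3127 = 2787
  → matches H = 2787
Candidate B: 1344^3 mod 3127 = 340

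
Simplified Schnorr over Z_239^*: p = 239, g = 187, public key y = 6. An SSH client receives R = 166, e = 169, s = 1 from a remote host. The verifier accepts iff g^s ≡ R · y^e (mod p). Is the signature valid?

g^s mod p:
187^1 mod 239 = 187
R · y^e mod p:
Squares mod 239: 6^1≡6, 6^2≡36, 6^4≡101, 6^8≡163, 6^16≡40, 6^32≡166, 6^64≡71, 6^128≡22
169 = 128 + 32 + 8 + 1, so 6^169 ≡ 22·166·163·6 ≡ 40 (mod 239)
166·40 = 6640 ≡ 187 (mod 239)
187 ≡ 187 (mod 239); signature holds.

valid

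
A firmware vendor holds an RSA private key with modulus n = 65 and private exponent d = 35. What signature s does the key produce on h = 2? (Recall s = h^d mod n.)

33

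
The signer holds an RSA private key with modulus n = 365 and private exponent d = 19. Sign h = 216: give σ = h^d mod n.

76

h^2 ≡ 216^2 = 46656 ≡ 301
h^4 ≡ 301^2 = 90601 ≡ 81
h^8 ≡ 81^2 = 6561 ≡ 356
h^16 ≡ 356^2 = 126736 ≡ 81
19 = 16 + 2 + 1, so h^19 ≡ 81·301·216 ≡ 76 (mod 365)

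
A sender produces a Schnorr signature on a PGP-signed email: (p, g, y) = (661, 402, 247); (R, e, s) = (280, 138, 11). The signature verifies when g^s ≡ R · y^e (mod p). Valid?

no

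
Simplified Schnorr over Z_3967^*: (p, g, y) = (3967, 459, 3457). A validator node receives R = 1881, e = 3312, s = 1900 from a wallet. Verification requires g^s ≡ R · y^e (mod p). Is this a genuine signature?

g^s mod p:
Squares mod 3967: 459^1≡459, 459^2≡430, 459^4≡2418, 459^8≡3333, 459^16≡1289, 459^32≡3315, 459^64≡635, 459^128≡2558, 459^256≡1781, 459^512≡2328, 459^1024≡662
1900 = 1024 + 512 + 256 + 64 + 32 + 8 + 4, so 459^1900 ≡ 662·2328·1781·635·3315·3333·2418 ≡ 1881 (mod 3967)
R · y^e mod p:
Squares mod 3967: 3457^1≡3457, 3457^2≡2245, 3457^4≡1935, 3457^8≡3344, 3457^16≡3330, 3457^32≡1135, 3457^64≡2917, 3457^128≡3641, 3457^256≡3134, 3457^512≡3631, 3457^1024≡1820, 3457^2048≡3922
3312 = 2048 + 1024 + 128 + 64 + 32 + 16, so 3457^3312 ≡ 3922·1820·3641·2917·1135·3330 ≡ 9 (mod 3967)
1881·9 = 16929 ≡ 1061 (mod 3967)
1881 ≠ 1061; the check fails.

forged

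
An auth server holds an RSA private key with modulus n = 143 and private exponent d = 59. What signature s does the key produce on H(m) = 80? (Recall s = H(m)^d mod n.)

59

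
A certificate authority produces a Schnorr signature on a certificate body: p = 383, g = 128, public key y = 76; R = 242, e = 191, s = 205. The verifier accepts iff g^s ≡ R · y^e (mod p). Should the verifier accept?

g^s mod p:
128^2 = 16384 ≡ 298
128^4 ≡ 298^2 = 88804 ≡ 331
128^8 ≡ 331^2 = 109561 ≡ 23
128^16 ≡ 23^2 = 529 ≡ 146
128^32 ≡ 146^2 = 21316 ≡ 251
128^64 ≡ 251^2 = 63001 ≡ 189
128^128 ≡ 189^2 = 35721 ≡ 102
205 = 128 + 64 + 8 + 4 + 1, so 128^205 ≡ 102·189·23·331·128 ≡ 165 (mod 383)
R · y^e mod p:
76^2 = 5776 ≡ 31
76^4 ≡ 31^2 = 961 ≡ 195
76^8 ≡ 195^2 = 38025 ≡ 108
76^16 ≡ 108^2 = 11664 ≡ 174
76^32 ≡ 174^2 = 30276 ≡ 19
76^64 ≡ 19^2 = 361
76^128 ≡ 361^2 = 130321 ≡ 101
191 = 128 + 32 + 16 + 8 + 4 + 2 + 1, so 76^191 ≡ 101·19·174·108·195·31·76 ≡ 1 (mod 383)
242·1 = 242 ≡ 242 (mod 383)
165 ≠ 242; the check fails.

reject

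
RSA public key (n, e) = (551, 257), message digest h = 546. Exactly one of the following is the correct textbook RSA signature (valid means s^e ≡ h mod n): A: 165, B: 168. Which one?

A

Candidate A: Squares mod 551: 165^1≡165, 165^2≡226, 165^4≡384, 165^8≡339, 165^16≡313, 165^32≡442, 165^64≡310, 165^128≡226, 165^256≡384; 257 = 256 + 1, so 165^257 ≡ 384·165 ≡ 546 (mod 551)
  → matches h = 546
Candidate B: Squares mod 551: 168^1≡168, 168^2≡123, 168^4≡252, 168^8≡139, 168^16≡36, 168^32≡194, 168^64≡168, 168^128≡123, 168^256≡252; 257 = 256 + 1, so 168^257 ≡ 252·168 ≡ 460 (mod 551)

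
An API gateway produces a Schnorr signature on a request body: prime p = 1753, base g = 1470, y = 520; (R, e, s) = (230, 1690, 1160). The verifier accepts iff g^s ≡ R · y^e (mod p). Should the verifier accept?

g^s mod p:
1470^2 = 2160900 ≡ 1204
1470^4 ≡ 1204^2 = 1449616 ≡ 1638
1470^8 ≡ 1638^2 = 2683044 ≡ 954
1470^16 ≡ 954^2 = 910116 ≡ 309
1470^32 ≡ 309^2 = 95481 ≡ 819
1470^64 ≡ 819^2 = 670761 ≡ 1115
1470^128 ≡ 1115^2 = 1243225 ≡ 348
1470^256 ≡ 348^2 = 121104 ≡ 147
1470^512 ≡ 147^2 = 21609 ≡ 573
1470^1024 ≡ 573^2 = 328329 ≡ 518
1160 = 1024 + 128 + 8, so 1470^1160 ≡ 518·348·954 ≡ 803 (mod 1753)
R · y^e mod p:
520^2 = 270400 ≡ 438
520^4 ≡ 438^2 = 191844 ≡ 767
520^8 ≡ 767^2 = 588289 ≡ 1034
520^16 ≡ 1034^2 = 1069156 ≡ 1579
520^32 ≡ 1579^2 = 2493241 ≡ 475
520^64 ≡ 475^2 = 225625 ≡ 1241
520^128 ≡ 1241^2 = 1540081 ≡ 947
520^256 ≡ 947^2 = 896809 ≡ 1026
520^512 ≡ 1026^2 = 1052676 ≡ 876
520^1024 ≡ 876^2 = 767376 ≡ 1315
1690 = 1024 + 512 + 128 + 16 + 8 + 2, so 520^1690 ≡ 1315·876·947·1579·1034·438 ≡ 1444 (mod 1753)
230·1444 = 332120 ≡ 803 (mod 1753)
803 ≡ 803 (mod 1753); signature holds.

accept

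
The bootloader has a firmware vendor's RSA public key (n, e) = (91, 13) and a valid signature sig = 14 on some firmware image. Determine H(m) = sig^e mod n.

Squares mod 91: sig^1≡14, sig^2≡14, sig^4≡14, sig^8≡14
13 = 8 + 4 + 1, so sig^13 ≡ 14·14·14 ≡ 14 (mod 91)

14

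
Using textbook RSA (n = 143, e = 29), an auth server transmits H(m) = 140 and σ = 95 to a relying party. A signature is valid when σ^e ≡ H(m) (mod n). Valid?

Squares mod 143: σ^1≡95, σ^2≡16, σ^4≡113, σ^8≡42, σ^16≡48
29 = 16 + 8 + 4 + 1, so σ^29 ≡ 48·42·113·95 ≡ 140 (mod 143)
σ^29 mod 143 = 140 matches H(m).

yes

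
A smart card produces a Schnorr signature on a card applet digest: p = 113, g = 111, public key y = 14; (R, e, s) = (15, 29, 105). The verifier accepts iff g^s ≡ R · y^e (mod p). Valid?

g^s mod p:
111^2 = 12321 ≡ 4
111^4 ≡ 4^2 = 16
111^8 ≡ 16^2 = 256 ≡ 30
111^16 ≡ 30^2 = 900 ≡ 109
111^32 ≡ 109^2 = 11881 ≡ 16
111^64 ≡ 16^2 = 256 ≡ 30
105 = 64 + 32 + 8 + 1, so 111^105 ≡ 30·16·30·111 ≡ 15 (mod 113)
R · y^e mod p:
14^2 = 196 ≡ 83
14^4 ≡ 83^2 = 6889 ≡ 109
14^8 ≡ 109^2 = 11881 ≡ 16
14^16 ≡ 16^2 = 256 ≡ 30
29 = 16 + 8 + 4 + 1, so 14^29 ≡ 30·16·109·14 ≡ 14 (mod 113)
15·14 = 210 ≡ 97 (mod 113)
15 ≠ 97; the check fails.

no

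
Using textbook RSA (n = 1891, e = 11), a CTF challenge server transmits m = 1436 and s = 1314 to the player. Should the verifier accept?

reject

Squares mod 1891: s^1≡1314, s^2≡113, s^4≡1423, s^8≡1559
11 = 8 + 2 + 1, so s^11 ≡ 1559·113·1314 ≡ 455 (mod 1891)
s^11 mod 1891 = 455, but m = 1436.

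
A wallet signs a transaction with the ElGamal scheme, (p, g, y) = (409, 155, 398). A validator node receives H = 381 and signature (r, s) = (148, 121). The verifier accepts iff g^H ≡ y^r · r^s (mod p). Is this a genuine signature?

Left side g^H mod p:
155^2 = 24025 ≡ 303
155^4 ≡ 303^2 = 91809 ≡ 193
155^8 ≡ 193^2 = 37249 ≡ 30
155^16 ≡ 30^2 = 900 ≡ 82
155^32 ≡ 82^2 = 6724 ≡ 180
155^64 ≡ 180^2 = 32400 ≡ 89
155^128 ≡ 89^2 = 7921 ≡ 150
155^256 ≡ 150^2 = 22500 ≡ 5
381 = 256 + 64 + 32 + 16 + 8 + 4 + 1, so 155^381 ≡ 5·89·180·82·30·193·155 ≡ 223 (mod 409)
Right side y^r · r^s mod p:
398^2 = 158404 ≡ 121
398^4 ≡ 121^2 = 14641 ≡ 326
398^8 ≡ 326^2 = 106276 ≡ 345
398^16 ≡ 345^2 = 119025 ≡ 6
398^32 ≡ 6^2 = 36
398^64 ≡ 36^2 = 1296 ≡ 69
398^128 ≡ 69^2 = 4761 ≡ 262
148 = 128 + 16 + 4, so 398^148 ≡ 262·6·326 ≡ 404 (mod 409)
148^2 = 21904 ≡ 227
148^4 ≡ 227^2 = 51529 ≡ 404
148^8 ≡ 404^2 = 163216 ≡ 25
148^16 ≡ 25^2 = 625 ≡ 216
148^32 ≡ 216^2 = 46656 ≡ 30
148^64 ≡ 30^2 = 900 ≡ 82
121 = 64 + 32 + 16 + 8 + 1, so 148^121 ≡ 82·30·216·25·148 ≡ 84 (mod 409)
404·84 = 33936 ≡ 398 (mod 409)
223 ≠ 398, so verification fails.

forged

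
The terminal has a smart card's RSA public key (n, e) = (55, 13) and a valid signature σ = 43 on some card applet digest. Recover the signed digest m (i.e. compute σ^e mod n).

43

σ^2 ≡ 43^2 = 1849 ≡ 34
σ^4 ≡ 34^2 = 1156 ≡ 1
σ^8 ≡ 1^2 = 1
13 = 8 + 4 + 1, so σ^13 ≡ 1·1·43 ≡ 43 (mod 55)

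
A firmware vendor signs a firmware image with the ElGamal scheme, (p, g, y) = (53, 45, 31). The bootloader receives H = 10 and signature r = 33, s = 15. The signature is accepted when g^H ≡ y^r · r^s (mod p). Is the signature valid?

valid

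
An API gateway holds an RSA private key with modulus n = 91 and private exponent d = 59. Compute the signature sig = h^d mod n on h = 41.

Squares mod 91: h^1≡41, h^2≡43, h^4≡29, h^8≡22, h^16≡29, h^32≡22
59 = 32 + 16 + 8 + 2 + 1, so h^59 ≡ 22·29·22·43·41 ≡ 20 (mod 91)

20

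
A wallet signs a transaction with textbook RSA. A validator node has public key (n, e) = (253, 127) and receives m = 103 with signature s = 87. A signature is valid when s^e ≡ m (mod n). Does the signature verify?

does not verify

s^2 ≡ 87^2 = 7569 ≡ 232
s^4 ≡ 232^2 = 53824 ≡ 188
s^8 ≡ 188^2 = 35344 ≡ 177
s^16 ≡ 177^2 = 31329 ≡ 210
s^32 ≡ 210^2 = 44100 ≡ 78
s^64 ≡ 78^2 = 6084 ≡ 12
127 = 64 + 32 + 16 + 8 + 4 + 2 + 1, so s^127 ≡ 12·78·210·177·188·232·87 ≡ 54 (mod 253)
54 ≠ 103, so verification fails.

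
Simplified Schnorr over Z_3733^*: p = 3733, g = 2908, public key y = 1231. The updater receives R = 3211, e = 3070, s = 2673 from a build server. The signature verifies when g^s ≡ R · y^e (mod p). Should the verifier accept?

g^s mod p:
2908^2 = 8456464 ≡ 1219
2908^4 ≡ 1219^2 = 1485961 ≡ 227
2908^8 ≡ 227^2 = 51529 ≡ 3000
2908^16 ≡ 3000^2 = 9000000 ≡ 3470
2908^32 ≡ 3470^2 = 12040900 ≡ 1975
2908^64 ≡ 1975^2 = 3900625 ≡ 3373
2908^128 ≡ 3373^2 = 11377129 ≡ 2678
2908^256 ≡ 2678^2 = 7171684 ≡ 591
2908^512 ≡ 591^2 = 349281 ≡ 2112
2908^1024 ≡ 2112^2 = 4460544 ≡ 3342
2908^2048 ≡ 3342^2 = 11168964 ≡ 3561
2673 = 2048 + 512 + 64 + 32 + 16 + 1, so 2908^2673 ≡ 3561·2112·3373·1975·3470·2908 ≡ 79 (mod 3733)
R · y^e mod p:
1231^2 = 1515361 ≡ 3496
1231^4 ≡ 3496^2 = 12222016 ≡ 174
1231^8 ≡ 174^2 = 30276 ≡ 412
1231^16 ≡ 412^2 = 169744 ≡ 1759
1231^32 ≡ 1759^2 = 3094081 ≡ 3157
1231^64 ≡ 3157^2 = 9966649 ≡ 3272
1231^128 ≡ 3272^2 = 10705984 ≡ 3473
1231^256 ≡ 3473^2 = 12061729 ≡ 406
1231^512 ≡ 406^2 = 164836 ≡ 584
1231^1024 ≡ 584^2 = 341056 ≡ 1353
1231^2048 ≡ 1353^2 = 1830609 ≡ 1439
3070 = 2048 + 512 + 256 + 128 + 64 + 32 + 16 + 8 + 4 + 2, so 1231^3070 ≡ 1439·584·406·3473·3272·3157·1759·412·174·3496 ≡ 7 (mod 3733)
3211·7 = 22477 ≡ 79 (mod 3733)
79 ≡ 79 (mod 3733); signature holds.

accept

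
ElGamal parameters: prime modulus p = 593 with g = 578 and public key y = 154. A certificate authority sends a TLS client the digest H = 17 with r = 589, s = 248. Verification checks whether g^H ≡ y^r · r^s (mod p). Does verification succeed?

fails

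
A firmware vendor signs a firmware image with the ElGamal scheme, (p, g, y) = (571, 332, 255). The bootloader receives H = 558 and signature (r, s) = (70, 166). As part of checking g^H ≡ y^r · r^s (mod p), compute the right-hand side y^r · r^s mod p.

431

Squares mod 571: 255^1≡255, 255^2≡502, 255^4≡193, 255^8≡134, 255^16≡255, 255^32≡502, 255^64≡193
70 = 64 + 4 + 2, so 255^70 ≡ 193·193·502 ≡ 461 (mod 571)
Squares mod 571: 70^1≡70, 70^2≡332, 70^4≡21, 70^8≡441, 70^16≡341, 70^32≡368, 70^64≡97, 70^128≡273
166 = 128 + 32 + 4 + 2, so 70^166 ≡ 273·368·21·332 ≡ 157 (mod 571)
y^r · r^s ≡ 461·157 = 72377 ≡ 431 (mod 571)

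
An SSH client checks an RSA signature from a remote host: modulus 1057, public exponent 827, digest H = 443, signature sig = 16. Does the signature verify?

does not verify

Squares mod 1057: sig^1≡16, sig^2≡256, sig^4≡2, sig^8≡4, sig^16≡16, sig^32≡256, sig^64≡2, sig^128≡4, sig^256≡16, sig^512≡256
827 = 512 + 256 + 32 + 16 + 8 + 2 + 1, so sig^827 ≡ 256·16·256·16·4·256·16 ≡ 256 (mod 1057)
sig^827 mod 1057 = 256, but H = 443.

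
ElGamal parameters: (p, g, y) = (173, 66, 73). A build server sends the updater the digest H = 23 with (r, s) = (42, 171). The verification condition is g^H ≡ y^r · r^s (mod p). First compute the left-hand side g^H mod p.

155

Squares mod 173: 66^1≡66, 66^2≡31, 66^4≡96, 66^8≡47, 66^16≡133
23 = 16 + 4 + 2 + 1, so 66^23 ≡ 133·96·31·66 ≡ 155 (mod 173)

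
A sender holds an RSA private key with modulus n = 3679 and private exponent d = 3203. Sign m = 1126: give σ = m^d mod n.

Squares mod 3679: m^1≡1126, m^2≡2300, m^4≡3277, m^8≡3407, m^16≡404, m^32≡1340, m^64≡248, m^128≡2640, m^256≡1574, m^512≡1509, m^1024≡3459, m^2048≡573
3203 = 2048 + 1024 + 128 + 2 + 1, so m^3203 ≡ 573·3459·2640·2300·1126 ≡ 2488 (mod 3679)

2488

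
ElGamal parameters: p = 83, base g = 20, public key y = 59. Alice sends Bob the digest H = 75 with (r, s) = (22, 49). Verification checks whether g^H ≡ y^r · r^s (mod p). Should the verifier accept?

Left side g^H mod p:
Squares mod 83: 20^1≡20, 20^2≡68, 20^4≡59, 20^8≡78, 20^16≡25, 20^32≡44, 20^64≡27
75 = 64 + 8 + 2 + 1, so 20^75 ≡ 27·78·68·20 ≡ 79 (mod 83)
Right side y^r · r^s mod p:
Squares mod 83: 59^1≡59, 59^2≡78, 59^4≡25, 59^8≡44, 59^16≡27
22 = 16 + 4 + 2, so 59^22 ≡ 27·25·78 ≡ 28 (mod 83)
Squares mod 83: 22^1≡22, 22^2≡69, 22^4≡30, 22^8≡70, 22^16≡3, 22^32≡9
49 = 32 + 16 + 1, so 22^49 ≡ 9·3·22 ≡ 13 (mod 83)
28·13 = 364 ≡ 32 (mod 83)
79 ≠ 32, so verification fails.

reject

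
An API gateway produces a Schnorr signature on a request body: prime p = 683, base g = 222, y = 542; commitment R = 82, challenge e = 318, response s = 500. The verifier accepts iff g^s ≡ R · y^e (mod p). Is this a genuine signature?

forged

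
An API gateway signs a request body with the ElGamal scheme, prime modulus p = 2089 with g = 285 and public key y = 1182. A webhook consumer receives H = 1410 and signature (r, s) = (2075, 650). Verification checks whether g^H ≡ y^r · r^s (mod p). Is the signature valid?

invalid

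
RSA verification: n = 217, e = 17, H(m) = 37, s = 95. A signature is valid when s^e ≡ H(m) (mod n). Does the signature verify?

does not verify

s^2 ≡ 95^2 = 9025 ≡ 128
s^4 ≡ 128^2 = 16384 ≡ 109
s^8 ≡ 109^2 = 11881 ≡ 163
s^16 ≡ 163^2 = 26569 ≡ 95
17 = 16 + 1, so s^17 ≡ 95·95 ≡ 128 (mod 217)
The recovered value 128 does not match the digest 37.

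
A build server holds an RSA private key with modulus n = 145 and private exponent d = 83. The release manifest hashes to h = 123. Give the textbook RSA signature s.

Squares mod 145: h^1≡123, h^2≡49, h^4≡81, h^8≡36, h^16≡136, h^32≡81, h^64≡36
83 = 64 + 16 + 2 + 1, so h^83 ≡ 36·136·49·123 ≡ 112 (mod 145)

112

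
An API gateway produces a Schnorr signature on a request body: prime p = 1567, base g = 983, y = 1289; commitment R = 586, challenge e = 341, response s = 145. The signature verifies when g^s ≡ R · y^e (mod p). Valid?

yes

g^s mod p:
983^145 mod 1567 = 1185
R · y^e mod p:
1289^341 mod 1567 = 1561
586·1561 = 914746 ≡ 1185 (mod 1567)
1185 ≡ 1185 (mod 1567); signature holds.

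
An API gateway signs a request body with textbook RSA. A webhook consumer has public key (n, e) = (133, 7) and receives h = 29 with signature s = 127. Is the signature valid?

valid

s^2 ≡ 127^2 = 16129 ≡ 36
s^4 ≡ 36^2 = 1296 ≡ 99
7 = 4 + 2 + 1, so s^7 ≡ 99·36·127 ≡ 29 (mod 133)
29 = h, so the signature checks out.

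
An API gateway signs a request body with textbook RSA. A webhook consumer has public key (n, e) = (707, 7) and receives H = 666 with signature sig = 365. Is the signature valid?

valid

sig^2 ≡ 365^2 = 133225 ≡ 309
sig^4 ≡ 309^2 = 95481 ≡ 36
7 = 4 + 2 + 1, so sig^7 ≡ 36·309·365 ≡ 666 (mod 707)
Since 666 equals the digest 666, verification succeeds.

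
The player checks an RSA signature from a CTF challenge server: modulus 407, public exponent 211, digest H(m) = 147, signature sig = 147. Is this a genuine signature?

genuine

sig^211 mod 407 = 147
Since 147 equals the digest 147, verification succeeds.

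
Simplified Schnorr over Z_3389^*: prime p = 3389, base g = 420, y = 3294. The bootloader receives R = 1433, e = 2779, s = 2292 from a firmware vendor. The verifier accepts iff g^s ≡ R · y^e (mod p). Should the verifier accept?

reject

g^s mod p:
Squares mod 3389: 420^1≡420, 420^2≡172, 420^4≡2472, 420^8≡417, 420^16≡1050, 420^32≡1075, 420^64≡3365, 420^128≡576, 420^256≡3043, 420^512≡1101, 420^1024≡2328, 420^2048≡573
2292 = 2048 + 128 + 64 + 32 + 16 + 4, so 420^2292 ≡ 573·576·3365·1075·1050·2472 ≡ 713 (mod 3389)
R · y^e mod p:
Squares mod 3389: 3294^1≡3294, 3294^2≡2247, 3294^4≡2788, 3294^8≡1967, 3294^16≡2240, 3294^32≡1880, 3294^64≡3062, 3294^128≡1870, 3294^256≡2841, 3294^512≡2072, 3294^1024≡2710, 3294^2048≡137
2779 = 2048 + 512 + 128 + 64 + 16 + 8 + 2 + 1, so 3294^2779 ≡ 137·2072·1870·3062·2240·1967·2247·3294 ≡ 203 (mod 3389)
1433·203 = 290899 ≡ 2834 (mod 3389)
713 ≠ 2834; the check fails.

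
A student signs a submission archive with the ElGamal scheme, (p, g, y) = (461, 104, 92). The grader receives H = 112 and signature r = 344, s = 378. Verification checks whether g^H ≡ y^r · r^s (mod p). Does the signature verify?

does not verify

Left side g^H mod p:
104^2 = 10816 ≡ 213
104^4 ≡ 213^2 = 45369 ≡ 191
104^8 ≡ 191^2 = 36481 ≡ 62
104^16 ≡ 62^2 = 3844 ≡ 156
104^32 ≡ 156^2 = 24336 ≡ 364
104^64 ≡ 364^2 = 132496 ≡ 189
112 = 64 + 32 + 16, so 104^112 ≡ 189·364·156 ≡ 96 (mod 461)
Right side y^r · r^s mod p:
92^2 = 8464 ≡ 166
92^4 ≡ 166^2 = 27556 ≡ 357
92^8 ≡ 357^2 = 127449 ≡ 213
92^16 ≡ 213^2 = 45369 ≡ 191
92^32 ≡ 191^2 = 36481 ≡ 62
92^64 ≡ 62^2 = 3844 ≡ 156
92^128 ≡ 156^2 = 24336 ≡ 364
92^256 ≡ 364^2 = 132496 ≡ 189
344 = 256 + 64 + 16 + 8, so 92^344 ≡ 189·156·191·213 ≡ 5 (mod 461)
344^2 = 118336 ≡ 320
344^4 ≡ 320^2 = 102400 ≡ 58
344^8 ≡ 58^2 = 3364 ≡ 137
344^16 ≡ 137^2 = 18769 ≡ 329
344^32 ≡ 329^2 = 108241 ≡ 367
344^64 ≡ 367^2 = 134689 ≡ 77
344^128 ≡ 77^2 = 5929 ≡ 397
344^256 ≡ 397^2 = 157609 ≡ 408
378 = 256 + 64 + 32 + 16 + 8 + 2, so 344^378 ≡ 408·77·367·329·137·320 ≡ 59 (mod 461)
5·59 = 295 ≡ 295 (mod 461)
96 ≠ 295, so verification fails.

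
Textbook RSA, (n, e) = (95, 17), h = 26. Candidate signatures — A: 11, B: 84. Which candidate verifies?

A

Candidate A: 11^17 mod 95 = 26
  → matches h = 26
Candidate B: 84^17 mod 95 = 69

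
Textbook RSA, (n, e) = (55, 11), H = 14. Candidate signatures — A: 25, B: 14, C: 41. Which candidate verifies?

Candidate A: Squares mod 55: 25^1≡25, 25^2≡20, 25^4≡15, 25^8≡5; 11 = 8 + 2 + 1, so 25^11 ≡ 5·20·25 ≡ 25 (mod 55)
Candidate B: Squares mod 55: 14^1≡14, 14^2≡31, 14^4≡26, 14^8≡16; 11 = 8 + 2 + 1, so 14^11 ≡ 16·31·14 ≡ 14 (mod 55)
  → matches H = 14
Candidate C: Squares mod 55: 41^1≡41, 41^2≡31, 41^4≡26, 41^8≡16; 11 = 8 + 2 + 1, so 41^11 ≡ 16·31·41 ≡ 41 (mod 55)

B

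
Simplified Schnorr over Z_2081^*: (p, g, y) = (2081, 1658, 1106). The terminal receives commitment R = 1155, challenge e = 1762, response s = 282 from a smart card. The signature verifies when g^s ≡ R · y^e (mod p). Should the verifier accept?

accept

g^s mod p:
Squares mod 2081: 1658^1≡1658, 1658^2≡2044, 1658^4≡1369, 1658^8≡1261, 1658^16≡237, 1658^32≡2063, 1658^64≡324, 1658^128≡926, 1658^256≡104
282 = 256 + 16 + 8 + 2, so 1658^282 ≡ 104·237·1261·2044 ≡ 484 (mod 2081)
R · y^e mod p:
Squares mod 2081: 1106^1≡1106, 1106^2≡1689, 1106^4≡1751, 1106^8≡688, 1106^16≡957, 1106^32≡209, 1106^64≡2061, 1106^128≡400, 1106^256≡1844, 1106^512≡2063, 1106^1024≡324
1762 = 1024 + 512 + 128 + 64 + 32 + 2, so 1106^1762 ≡ 324·2063·400·2061·209·1689 ≡ 813 (mod 2081)
1155·813 = 939015 ≡ 484 (mod 2081)
484 ≡ 484 (mod 2081); signature holds.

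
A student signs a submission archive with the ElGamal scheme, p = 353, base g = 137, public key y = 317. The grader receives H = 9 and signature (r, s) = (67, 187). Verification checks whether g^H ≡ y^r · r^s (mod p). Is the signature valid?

Left side g^H mod p:
137^9 mod 353 = 247
Right side y^r · r^s mod p:
317^67 mod 353 = 293
67^187 mod 353 = 59
293·59 = 17287 ≡ 343 (mod 353)
247 ≠ 343, so verification fails.

invalid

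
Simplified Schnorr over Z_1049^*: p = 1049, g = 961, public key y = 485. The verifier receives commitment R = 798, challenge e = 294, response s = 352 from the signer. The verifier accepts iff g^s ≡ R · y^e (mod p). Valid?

yes

g^s mod p:
961^2 = 923521 ≡ 401
961^4 ≡ 401^2 = 160801 ≡ 304
961^8 ≡ 304^2 = 92416 ≡ 104
961^16 ≡ 104^2 = 10816 ≡ 326
961^32 ≡ 326^2 = 106276 ≡ 327
961^64 ≡ 327^2 = 106929 ≡ 980
961^128 ≡ 980^2 = 960400 ≡ 565
961^256 ≡ 565^2 = 319225 ≡ 329
352 = 256 + 64 + 32, so 961^352 ≡ 329·980·327 ≡ 546 (mod 1049)
R · y^e mod p:
485^2 = 235225 ≡ 249
485^4 ≡ 249^2 = 62001 ≡ 110
485^8 ≡ 110^2 = 12100 ≡ 561
485^16 ≡ 561^2 = 314721 ≡ 21
485^32 ≡ 21^2 = 441
485^64 ≡ 441^2 = 194481 ≡ 416
485^128 ≡ 416^2 = 173056 ≡ 1020
485^256 ≡ 1020^2 = 1040400 ≡ 841
294 = 256 + 32 + 4 + 2, so 485^294 ≡ 841·441·110·249 ≡ 608 (mod 1049)
798·608 = 485184 ≡ 546 (mod 1049)
546 ≡ 546 (mod 1049); signature holds.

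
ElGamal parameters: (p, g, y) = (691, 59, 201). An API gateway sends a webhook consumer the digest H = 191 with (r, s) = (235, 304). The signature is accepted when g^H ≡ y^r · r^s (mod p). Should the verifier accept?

Left side g^H mod p:
59^191 mod 691 = 103
Right side y^r · r^s mod p:
201^235 mod 691 = 422
235^304 mod 691 = 182
422·182 = 76804 ≡ 103 (mod 691)
103 ≡ 103 (mod 691), so the signature is genuine.

accept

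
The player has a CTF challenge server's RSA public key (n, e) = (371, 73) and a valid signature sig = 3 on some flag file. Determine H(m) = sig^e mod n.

94

sig^2 ≡ 3^2 = 9
sig^4 ≡ 9^2 = 81
sig^8 ≡ 81^2 = 6561 ≡ 254
sig^16 ≡ 254^2 = 64516 ≡ 333
sig^32 ≡ 333^2 = 110889 ≡ 331
sig^64 ≡ 331^2 = 109561 ≡ 116
73 = 64 + 8 + 1, so sig^73 ≡ 116·254·3 ≡ 94 (mod 371)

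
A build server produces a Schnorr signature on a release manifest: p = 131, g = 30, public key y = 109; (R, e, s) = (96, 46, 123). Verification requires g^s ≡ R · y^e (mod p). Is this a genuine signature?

g^s mod p:
30^2 = 900 ≡ 114
30^4 ≡ 114^2 = 12996 ≡ 27
30^8 ≡ 27^2 = 729 ≡ 74
30^16 ≡ 74^2 = 5476 ≡ 105
30^32 ≡ 105^2 = 11025 ≡ 21
30^64 ≡ 21^2 = 441 ≡ 48
123 = 64 + 32 + 16 + 8 + 2 + 1, so 30^123 ≡ 48·21·105·74·114·30 ≡ 96 (mod 131)
R · y^e mod p:
109^2 = 11881 ≡ 91
109^4 ≡ 91^2 = 8281 ≡ 28
109^8 ≡ 28^2 = 784 ≡ 129
109^16 ≡ 129^2 = 16641 ≡ 4
109^32 ≡ 4^2 = 16
46 = 32 + 8 + 4 + 2, so 109^46 ≡ 16·129·28·91 ≡ 77 (mod 131)
96·77 = 7392 ≡ 56 (mod 131)
96 ≠ 56; the check fails.

forged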